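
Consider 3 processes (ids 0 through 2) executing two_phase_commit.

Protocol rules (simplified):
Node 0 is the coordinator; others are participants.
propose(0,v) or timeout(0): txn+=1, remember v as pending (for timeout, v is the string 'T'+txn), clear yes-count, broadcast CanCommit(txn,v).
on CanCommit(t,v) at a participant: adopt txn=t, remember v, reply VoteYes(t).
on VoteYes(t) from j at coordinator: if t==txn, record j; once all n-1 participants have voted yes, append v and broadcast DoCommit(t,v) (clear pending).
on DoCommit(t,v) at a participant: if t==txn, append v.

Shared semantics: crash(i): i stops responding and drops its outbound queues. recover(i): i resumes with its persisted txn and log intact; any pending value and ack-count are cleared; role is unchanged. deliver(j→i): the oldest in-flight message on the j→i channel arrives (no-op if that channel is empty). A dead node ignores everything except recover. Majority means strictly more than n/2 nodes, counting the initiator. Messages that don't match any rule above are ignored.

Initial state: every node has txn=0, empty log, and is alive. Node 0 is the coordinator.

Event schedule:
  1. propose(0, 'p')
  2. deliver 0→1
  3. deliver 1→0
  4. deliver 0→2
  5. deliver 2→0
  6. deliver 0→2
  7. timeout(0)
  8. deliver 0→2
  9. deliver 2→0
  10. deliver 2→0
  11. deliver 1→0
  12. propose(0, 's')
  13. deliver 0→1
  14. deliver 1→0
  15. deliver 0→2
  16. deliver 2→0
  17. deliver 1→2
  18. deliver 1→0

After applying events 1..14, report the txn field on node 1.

1

after 1 — propose(0,'p'): n0:coor/t1/[-]
after 2 — deliver 0→1: n1:part/t1/[-]
after 3 — deliver 1→0: ·
after 4 — deliver 0→2: n2:part/t1/[-]
after 5 — deliver 2→0: n0:coor/t1/[p]
after 6 — deliver 0→2: n2:part/t1/[p]
after 7 — timeout(0): n0:coor/t2/[p]
after 8 — deliver 0→2: n2:part/t2/[p]
after 9 — deliver 2→0: ·
after 10 — deliver 2→0: ·
after 11 — deliver 1→0: ·
after 12 — propose(0,'s'): n0:coor/t3/[p]
after 13 — deliver 0→1: n1:part/t1/[p]
after 14 — deliver 1→0: ·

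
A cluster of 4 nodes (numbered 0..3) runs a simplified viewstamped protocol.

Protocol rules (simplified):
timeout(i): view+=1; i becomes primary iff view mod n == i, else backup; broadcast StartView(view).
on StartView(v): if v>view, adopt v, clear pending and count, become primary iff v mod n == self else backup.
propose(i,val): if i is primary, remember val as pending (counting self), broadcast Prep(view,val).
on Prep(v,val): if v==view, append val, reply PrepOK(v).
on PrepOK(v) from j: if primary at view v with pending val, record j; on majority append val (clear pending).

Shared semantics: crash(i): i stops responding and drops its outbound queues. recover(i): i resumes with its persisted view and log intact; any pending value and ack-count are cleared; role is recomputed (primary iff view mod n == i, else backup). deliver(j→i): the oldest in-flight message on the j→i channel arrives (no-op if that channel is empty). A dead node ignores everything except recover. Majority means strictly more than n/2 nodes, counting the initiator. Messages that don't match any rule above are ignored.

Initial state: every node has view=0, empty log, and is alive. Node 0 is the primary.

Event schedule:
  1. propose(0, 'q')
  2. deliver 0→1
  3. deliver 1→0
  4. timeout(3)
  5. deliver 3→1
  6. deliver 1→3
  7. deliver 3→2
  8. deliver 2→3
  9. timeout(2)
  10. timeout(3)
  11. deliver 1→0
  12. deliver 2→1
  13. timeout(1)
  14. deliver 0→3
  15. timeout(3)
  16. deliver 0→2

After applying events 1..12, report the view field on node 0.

1. propose(0,'q'):  nop
2. deliver 0→1:  <1:back v0 q>
3. deliver 1→0:  nop
4. timeout(3):  <3:back v1 ->
5. deliver 3→1:  <1:prim v1 q>
6. deliver 1→3:  nop
7. deliver 3→2:  <2:back v1 ->
8. deliver 2→3:  nop
9. timeout(2):  <2:prim v2 ->
10. timeout(3):  <3:back v2 ->
11. deliver 1→0:  nop
12. deliver 2→1:  <1:back v2 q>

0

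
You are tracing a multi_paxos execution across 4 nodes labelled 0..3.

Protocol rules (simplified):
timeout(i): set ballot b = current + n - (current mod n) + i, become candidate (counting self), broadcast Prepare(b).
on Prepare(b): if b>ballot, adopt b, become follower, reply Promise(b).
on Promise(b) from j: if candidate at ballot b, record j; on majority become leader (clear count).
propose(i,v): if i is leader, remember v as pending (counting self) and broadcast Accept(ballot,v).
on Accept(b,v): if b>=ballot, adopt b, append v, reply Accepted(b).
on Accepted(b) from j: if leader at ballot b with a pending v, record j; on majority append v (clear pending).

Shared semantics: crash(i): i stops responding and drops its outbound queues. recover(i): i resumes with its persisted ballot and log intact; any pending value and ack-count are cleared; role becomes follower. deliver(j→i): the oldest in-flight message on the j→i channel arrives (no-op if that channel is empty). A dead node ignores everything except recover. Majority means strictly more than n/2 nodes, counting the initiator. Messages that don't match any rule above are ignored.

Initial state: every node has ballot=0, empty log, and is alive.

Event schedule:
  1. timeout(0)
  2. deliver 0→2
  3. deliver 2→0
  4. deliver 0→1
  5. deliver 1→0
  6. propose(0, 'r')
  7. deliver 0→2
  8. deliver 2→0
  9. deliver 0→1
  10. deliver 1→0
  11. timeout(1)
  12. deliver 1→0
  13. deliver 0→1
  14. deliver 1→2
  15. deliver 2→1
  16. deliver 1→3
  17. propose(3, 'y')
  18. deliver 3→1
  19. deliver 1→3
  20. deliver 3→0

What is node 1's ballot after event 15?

step 1 timeout(0): 0={cand,b=4,log=-}
step 2 deliver 0→2: 2={foll,b=4,log=-}
step 3 deliver 2→0: —
step 4 deliver 0→1: 1={foll,b=4,log=-}
step 5 deliver 1→0: 0={lead,b=4,log=-}
step 6 propose(0,'r'): —
step 7 deliver 0→2: 2={foll,b=4,log=r}
step 8 deliver 2→0: —
step 9 deliver 0→1: 1={foll,b=4,log=r}
step 10 deliver 1→0: 0={lead,b=4,log=r}
step 11 timeout(1): 1={cand,b=9,log=r}
step 12 deliver 1→0: 0={foll,b=9,log=r}
step 13 deliver 0→1: —
step 14 deliver 1→2: 2={foll,b=9,log=r}
step 15 deliver 2→1: 1={lead,b=9,log=r}

9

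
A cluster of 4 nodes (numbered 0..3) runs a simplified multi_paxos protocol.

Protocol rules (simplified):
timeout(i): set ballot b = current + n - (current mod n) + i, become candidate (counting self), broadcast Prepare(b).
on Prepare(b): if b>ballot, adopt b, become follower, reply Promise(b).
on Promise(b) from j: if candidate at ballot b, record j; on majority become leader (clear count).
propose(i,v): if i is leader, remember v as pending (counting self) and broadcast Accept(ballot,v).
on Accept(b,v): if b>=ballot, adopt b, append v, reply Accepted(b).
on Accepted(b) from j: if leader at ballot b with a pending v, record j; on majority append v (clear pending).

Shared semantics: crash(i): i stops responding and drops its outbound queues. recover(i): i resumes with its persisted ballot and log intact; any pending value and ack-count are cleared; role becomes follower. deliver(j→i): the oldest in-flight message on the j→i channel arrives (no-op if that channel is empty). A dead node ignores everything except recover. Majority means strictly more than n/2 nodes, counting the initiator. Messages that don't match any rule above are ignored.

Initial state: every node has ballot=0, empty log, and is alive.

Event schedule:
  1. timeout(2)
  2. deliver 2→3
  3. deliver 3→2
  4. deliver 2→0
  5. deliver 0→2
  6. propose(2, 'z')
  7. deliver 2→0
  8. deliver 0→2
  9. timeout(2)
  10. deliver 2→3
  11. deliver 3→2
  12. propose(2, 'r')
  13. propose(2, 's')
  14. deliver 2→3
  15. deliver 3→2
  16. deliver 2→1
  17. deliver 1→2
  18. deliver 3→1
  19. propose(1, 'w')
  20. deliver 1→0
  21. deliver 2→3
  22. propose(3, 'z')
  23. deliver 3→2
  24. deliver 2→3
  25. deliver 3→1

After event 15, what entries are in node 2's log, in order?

empty

1. timeout(2):  <2:cand b6 ->
2. deliver 2→3:  <3:foll b6 ->
3. deliver 3→2:  nop
4. deliver 2→0:  <0:foll b6 ->
5. deliver 0→2:  <2:lead b6 ->
6. propose(2,'z'):  nop
7. deliver 2→0:  <0:foll b6 z>
8. deliver 0→2:  nop
9. timeout(2):  <2:cand b10 ->
10. deliver 2→3:  <3:foll b6 z>
11. deliver 3→2:  nop
12. propose(2,'r'):  nop
13. propose(2,'s'):  nop
14. deliver 2→3:  <3:foll b10 z>
15. deliver 3→2:  nop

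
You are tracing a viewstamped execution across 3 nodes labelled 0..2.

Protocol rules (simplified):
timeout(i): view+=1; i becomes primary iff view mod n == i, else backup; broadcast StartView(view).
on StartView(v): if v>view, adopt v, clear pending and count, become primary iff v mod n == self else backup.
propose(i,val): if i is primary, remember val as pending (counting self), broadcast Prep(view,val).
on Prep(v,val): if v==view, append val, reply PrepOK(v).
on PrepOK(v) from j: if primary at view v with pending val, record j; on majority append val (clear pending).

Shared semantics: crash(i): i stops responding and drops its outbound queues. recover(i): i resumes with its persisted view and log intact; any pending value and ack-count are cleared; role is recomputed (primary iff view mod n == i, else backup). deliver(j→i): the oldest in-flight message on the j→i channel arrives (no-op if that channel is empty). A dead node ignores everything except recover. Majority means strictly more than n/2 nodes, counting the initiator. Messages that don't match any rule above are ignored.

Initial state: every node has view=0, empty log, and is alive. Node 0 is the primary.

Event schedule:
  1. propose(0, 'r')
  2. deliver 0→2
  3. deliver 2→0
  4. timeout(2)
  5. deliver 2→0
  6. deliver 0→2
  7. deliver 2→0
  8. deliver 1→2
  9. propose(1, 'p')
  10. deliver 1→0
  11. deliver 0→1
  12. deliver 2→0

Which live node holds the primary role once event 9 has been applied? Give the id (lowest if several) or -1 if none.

e1 propose(0,'r'): ·
e2 deliver 0→2: 2[back,v=0,r]
e3 deliver 2→0: 0[prim,v=0,r]
e4 timeout(2): 2[back,v=1,r]
e5 deliver 2→0: 0[back,v=1,r]
e6 deliver 0→2: ·
e7 deliver 2→0: ·
e8 deliver 1→2: ·
e9 propose(1,'p'): ·

-1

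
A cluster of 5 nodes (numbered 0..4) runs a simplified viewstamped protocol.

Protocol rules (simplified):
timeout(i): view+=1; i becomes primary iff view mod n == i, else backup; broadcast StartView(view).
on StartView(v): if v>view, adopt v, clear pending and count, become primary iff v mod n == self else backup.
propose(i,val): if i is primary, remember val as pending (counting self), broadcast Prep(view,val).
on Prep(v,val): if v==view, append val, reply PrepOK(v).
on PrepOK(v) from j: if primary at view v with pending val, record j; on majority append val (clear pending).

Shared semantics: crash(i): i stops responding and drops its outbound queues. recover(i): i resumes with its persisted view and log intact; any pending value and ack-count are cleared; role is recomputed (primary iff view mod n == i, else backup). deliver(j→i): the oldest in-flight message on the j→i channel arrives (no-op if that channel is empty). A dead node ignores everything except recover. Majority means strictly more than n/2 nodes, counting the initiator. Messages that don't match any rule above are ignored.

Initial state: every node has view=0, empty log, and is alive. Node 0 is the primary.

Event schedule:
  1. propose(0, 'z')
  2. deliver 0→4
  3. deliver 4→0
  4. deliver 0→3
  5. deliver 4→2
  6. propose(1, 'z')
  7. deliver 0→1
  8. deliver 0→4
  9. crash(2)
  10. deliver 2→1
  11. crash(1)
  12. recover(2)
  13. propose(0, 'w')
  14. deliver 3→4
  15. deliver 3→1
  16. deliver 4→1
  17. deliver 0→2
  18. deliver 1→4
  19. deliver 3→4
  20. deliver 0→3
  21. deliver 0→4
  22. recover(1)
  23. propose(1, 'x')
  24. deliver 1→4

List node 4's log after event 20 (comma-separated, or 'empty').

step 1 propose(0,'z'): —
step 2 deliver 0→4: 4={back,v=0,log=z}
step 3 deliver 4→0: —
step 4 deliver 0→3: 3={back,v=0,log=z}
step 5 deliver 4→2: —
step 6 propose(1,'z'): —
step 7 deliver 0→1: 1={back,v=0,log=z}
step 8 deliver 0→4: —
step 9 crash(2): 2={✗back,v=0,log=-}
step 10 deliver 2→1: —
step 11 crash(1): 1={✗back,v=0,log=z}
step 12 recover(2): 2={back,v=0,log=-}
step 13 propose(0,'w'): —
step 14 deliver 3→4: —
step 15 deliver 3→1: —
step 16 deliver 4→1: —
step 17 deliver 0→2: 2={back,v=0,log=z}
step 18 deliver 1→4: —
step 19 deliver 3→4: —
step 20 deliver 0→3: 3={back,v=0,log=z,w}

z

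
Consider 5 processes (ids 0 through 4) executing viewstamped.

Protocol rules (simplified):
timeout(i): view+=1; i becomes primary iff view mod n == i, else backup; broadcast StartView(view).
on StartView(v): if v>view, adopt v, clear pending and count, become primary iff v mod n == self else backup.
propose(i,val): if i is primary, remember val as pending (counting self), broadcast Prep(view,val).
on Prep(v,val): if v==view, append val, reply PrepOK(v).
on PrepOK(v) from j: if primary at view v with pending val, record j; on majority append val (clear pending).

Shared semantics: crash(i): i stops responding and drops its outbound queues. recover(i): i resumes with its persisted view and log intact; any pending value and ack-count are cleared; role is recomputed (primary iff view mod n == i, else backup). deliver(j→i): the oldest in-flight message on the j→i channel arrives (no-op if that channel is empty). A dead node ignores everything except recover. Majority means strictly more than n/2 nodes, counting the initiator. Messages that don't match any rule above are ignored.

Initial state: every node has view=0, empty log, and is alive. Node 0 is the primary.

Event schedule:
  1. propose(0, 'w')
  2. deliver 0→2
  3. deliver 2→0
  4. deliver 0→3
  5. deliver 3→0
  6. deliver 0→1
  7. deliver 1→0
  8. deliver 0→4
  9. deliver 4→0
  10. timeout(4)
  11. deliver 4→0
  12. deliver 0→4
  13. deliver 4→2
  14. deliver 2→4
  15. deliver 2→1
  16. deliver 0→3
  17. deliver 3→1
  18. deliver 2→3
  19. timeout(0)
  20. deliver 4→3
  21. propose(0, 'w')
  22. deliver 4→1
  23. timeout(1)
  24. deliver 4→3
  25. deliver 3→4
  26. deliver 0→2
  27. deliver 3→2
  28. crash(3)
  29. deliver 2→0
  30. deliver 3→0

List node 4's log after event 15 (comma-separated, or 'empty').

w

after 1 — propose(0,'w'): ·
after 2 — deliver 0→2: n2:back/v0/[w]
after 3 — deliver 2→0: ·
after 4 — deliver 0→3: n3:back/v0/[w]
after 5 — deliver 3→0: n0:prim/v0/[w]
after 6 — deliver 0→1: n1:back/v0/[w]
after 7 — deliver 1→0: ·
after 8 — deliver 0→4: n4:back/v0/[w]
after 9 — deliver 4→0: ·
after 10 — timeout(4): n4:back/v1/[w]
after 11 — deliver 4→0: n0:back/v1/[w]
after 12 — deliver 0→4: ·
after 13 — deliver 4→2: n2:back/v1/[w]
after 14 — deliver 2→4: ·
after 15 — deliver 2→1: ·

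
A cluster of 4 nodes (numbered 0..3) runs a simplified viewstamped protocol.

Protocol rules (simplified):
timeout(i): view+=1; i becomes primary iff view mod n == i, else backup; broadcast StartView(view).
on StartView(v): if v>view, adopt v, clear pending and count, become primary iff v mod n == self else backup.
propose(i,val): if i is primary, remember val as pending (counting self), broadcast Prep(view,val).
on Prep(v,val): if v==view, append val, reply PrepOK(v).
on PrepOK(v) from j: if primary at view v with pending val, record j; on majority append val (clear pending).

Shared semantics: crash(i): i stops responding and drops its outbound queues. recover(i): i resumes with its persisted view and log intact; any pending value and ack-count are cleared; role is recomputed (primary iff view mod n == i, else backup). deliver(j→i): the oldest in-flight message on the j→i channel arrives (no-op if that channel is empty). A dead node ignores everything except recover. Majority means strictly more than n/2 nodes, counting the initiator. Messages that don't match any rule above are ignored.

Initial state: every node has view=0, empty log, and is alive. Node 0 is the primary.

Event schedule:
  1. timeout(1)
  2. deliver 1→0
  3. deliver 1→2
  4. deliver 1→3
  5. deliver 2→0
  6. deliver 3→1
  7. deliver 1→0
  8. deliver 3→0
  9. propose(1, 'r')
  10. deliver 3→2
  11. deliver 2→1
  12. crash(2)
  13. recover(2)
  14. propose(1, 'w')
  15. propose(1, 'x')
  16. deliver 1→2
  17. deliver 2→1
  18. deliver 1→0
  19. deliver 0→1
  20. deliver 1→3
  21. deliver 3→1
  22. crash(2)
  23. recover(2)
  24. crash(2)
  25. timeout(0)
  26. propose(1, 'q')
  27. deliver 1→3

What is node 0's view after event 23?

1

[1] timeout(1) → N1(prim v1 [-])
[2] deliver 1→0 → N0(back v1 [-])
[3] deliver 1→2 → N2(back v1 [-])
[4] deliver 1→3 → N3(back v1 [-])
[5] deliver 2→0 → ∅
[6] deliver 3→1 → ∅
[7] deliver 1→0 → ∅
[8] deliver 3→0 → ∅
[9] propose(1,'r') → ∅
[10] deliver 3→2 → ∅
[11] deliver 2→1 → ∅
[12] crash(2) → N2(✗back v1 [-])
[13] recover(2) → N2(back v1 [-])
[14] propose(1,'w') → ∅
[15] propose(1,'x') → ∅
[16] deliver 1→2 → N2(back v1 [r])
[17] deliver 2→1 → ∅
[18] deliver 1→0 → N0(back v1 [r])
[19] deliver 0→1 → N1(prim v1 [x])
[20] deliver 1→3 → N3(back v1 [r])
[21] deliver 3→1 → ∅
[22] crash(2) → N2(✗back v1 [r])
[23] recover(2) → N2(back v1 [r])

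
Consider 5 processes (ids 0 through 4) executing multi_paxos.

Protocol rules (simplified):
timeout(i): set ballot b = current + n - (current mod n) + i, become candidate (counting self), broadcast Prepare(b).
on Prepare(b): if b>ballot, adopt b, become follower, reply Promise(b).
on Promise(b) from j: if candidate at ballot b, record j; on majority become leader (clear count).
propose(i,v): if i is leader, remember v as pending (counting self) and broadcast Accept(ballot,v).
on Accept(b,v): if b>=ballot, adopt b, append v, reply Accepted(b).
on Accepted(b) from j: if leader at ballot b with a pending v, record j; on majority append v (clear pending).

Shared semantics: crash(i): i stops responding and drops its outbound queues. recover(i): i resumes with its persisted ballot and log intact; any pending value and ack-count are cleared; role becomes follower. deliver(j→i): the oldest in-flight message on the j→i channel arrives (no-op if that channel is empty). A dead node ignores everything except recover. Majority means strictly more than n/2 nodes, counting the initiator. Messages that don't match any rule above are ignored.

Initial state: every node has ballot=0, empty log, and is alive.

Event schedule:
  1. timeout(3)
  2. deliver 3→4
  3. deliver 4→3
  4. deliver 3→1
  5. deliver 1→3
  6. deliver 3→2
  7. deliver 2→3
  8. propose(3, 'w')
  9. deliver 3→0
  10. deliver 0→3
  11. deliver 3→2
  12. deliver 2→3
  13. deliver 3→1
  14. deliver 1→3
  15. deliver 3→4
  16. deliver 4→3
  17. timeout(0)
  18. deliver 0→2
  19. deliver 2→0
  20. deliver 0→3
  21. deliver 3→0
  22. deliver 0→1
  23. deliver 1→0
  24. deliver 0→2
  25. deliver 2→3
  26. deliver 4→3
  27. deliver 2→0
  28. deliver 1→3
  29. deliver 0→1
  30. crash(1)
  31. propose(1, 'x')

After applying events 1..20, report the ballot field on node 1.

e1 timeout(3): 3[cand,b=8,-]
e2 deliver 3→4: 4[foll,b=8,-]
e3 deliver 4→3: ·
e4 deliver 3→1: 1[foll,b=8,-]
e5 deliver 1→3: 3[lead,b=8,-]
e6 deliver 3→2: 2[foll,b=8,-]
e7 deliver 2→3: ·
e8 propose(3,'w'): ·
e9 deliver 3→0: 0[foll,b=8,-]
e10 deliver 0→3: ·
e11 deliver 3→2: 2[foll,b=8,w]
e12 deliver 2→3: ·
e13 deliver 3→1: 1[foll,b=8,w]
e14 deliver 1→3: 3[lead,b=8,w]
e15 deliver 3→4: 4[foll,b=8,w]
e16 deliver 4→3: ·
e17 timeout(0): 0[cand,b=10,-]
e18 deliver 0→2: 2[foll,b=10,w]
e19 deliver 2→0: ·
e20 deliver 0→3: 3[foll,b=10,w]

8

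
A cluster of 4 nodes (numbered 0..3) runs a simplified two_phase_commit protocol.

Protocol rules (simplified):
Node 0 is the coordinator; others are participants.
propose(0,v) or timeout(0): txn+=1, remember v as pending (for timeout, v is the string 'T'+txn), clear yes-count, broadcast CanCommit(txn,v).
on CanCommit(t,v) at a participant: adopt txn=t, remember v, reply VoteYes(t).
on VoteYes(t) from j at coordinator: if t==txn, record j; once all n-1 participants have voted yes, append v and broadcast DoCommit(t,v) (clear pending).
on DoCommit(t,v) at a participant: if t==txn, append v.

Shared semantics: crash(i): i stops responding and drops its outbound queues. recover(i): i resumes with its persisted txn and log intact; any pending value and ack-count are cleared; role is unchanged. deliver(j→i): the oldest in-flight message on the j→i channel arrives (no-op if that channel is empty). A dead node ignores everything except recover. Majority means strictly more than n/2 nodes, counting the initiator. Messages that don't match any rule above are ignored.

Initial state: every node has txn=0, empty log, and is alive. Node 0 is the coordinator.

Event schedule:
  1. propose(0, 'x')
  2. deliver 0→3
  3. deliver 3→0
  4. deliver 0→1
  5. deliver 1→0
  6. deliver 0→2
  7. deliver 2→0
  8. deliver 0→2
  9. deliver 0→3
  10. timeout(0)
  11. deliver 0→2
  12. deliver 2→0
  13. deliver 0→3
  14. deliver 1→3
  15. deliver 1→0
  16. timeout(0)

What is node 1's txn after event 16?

step 1 propose(0,'x'): 0={coor,t=1,log=-}
step 2 deliver 0→3: 3={part,t=1,log=-}
step 3 deliver 3→0: —
step 4 deliver 0→1: 1={part,t=1,log=-}
step 5 deliver 1→0: —
step 6 deliver 0→2: 2={part,t=1,log=-}
step 7 deliver 2→0: 0={coor,t=1,log=x}
step 8 deliver 0→2: 2={part,t=1,log=x}
step 9 deliver 0→3: 3={part,t=1,log=x}
step 10 timeout(0): 0={coor,t=2,log=x}
step 11 deliver 0→2: 2={part,t=2,log=x}
step 12 deliver 2→0: —
step 13 deliver 0→3: 3={part,t=2,log=x}
step 14 deliver 1→3: —
step 15 deliver 1→0: —
step 16 timeout(0): 0={coor,t=3,log=x}

1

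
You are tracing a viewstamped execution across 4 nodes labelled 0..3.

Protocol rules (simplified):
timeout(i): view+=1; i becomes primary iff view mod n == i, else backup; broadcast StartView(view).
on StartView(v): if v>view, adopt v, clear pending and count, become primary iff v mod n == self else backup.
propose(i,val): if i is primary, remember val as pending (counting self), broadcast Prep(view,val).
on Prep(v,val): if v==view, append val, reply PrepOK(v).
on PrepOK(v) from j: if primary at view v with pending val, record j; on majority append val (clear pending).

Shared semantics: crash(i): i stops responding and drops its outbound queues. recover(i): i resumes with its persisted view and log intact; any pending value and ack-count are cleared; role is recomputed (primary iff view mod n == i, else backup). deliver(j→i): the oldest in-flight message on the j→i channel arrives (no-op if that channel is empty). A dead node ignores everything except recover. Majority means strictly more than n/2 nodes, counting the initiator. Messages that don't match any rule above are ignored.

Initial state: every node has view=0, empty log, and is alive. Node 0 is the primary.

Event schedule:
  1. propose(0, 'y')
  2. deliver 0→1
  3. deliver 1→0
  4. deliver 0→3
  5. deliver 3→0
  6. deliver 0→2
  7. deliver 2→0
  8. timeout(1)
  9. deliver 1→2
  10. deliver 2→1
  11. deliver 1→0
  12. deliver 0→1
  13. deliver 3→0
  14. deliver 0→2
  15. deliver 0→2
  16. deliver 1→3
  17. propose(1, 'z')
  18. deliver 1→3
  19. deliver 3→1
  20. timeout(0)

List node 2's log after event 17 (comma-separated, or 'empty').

y

after 1 — propose(0,'y'): ·
after 2 — deliver 0→1: n1:back/v0/[y]
after 3 — deliver 1→0: ·
after 4 — deliver 0→3: n3:back/v0/[y]
after 5 — deliver 3→0: n0:prim/v0/[y]
after 6 — deliver 0→2: n2:back/v0/[y]
after 7 — deliver 2→0: ·
after 8 — timeout(1): n1:prim/v1/[y]
after 9 — deliver 1→2: n2:back/v1/[y]
after 10 — deliver 2→1: ·
after 11 — deliver 1→0: n0:back/v1/[y]
after 12 — deliver 0→1: ·
after 13 — deliver 3→0: ·
after 14 — deliver 0→2: ·
after 15 — deliver 0→2: ·
after 16 — deliver 1→3: n3:back/v1/[y]
after 17 — propose(1,'z'): ·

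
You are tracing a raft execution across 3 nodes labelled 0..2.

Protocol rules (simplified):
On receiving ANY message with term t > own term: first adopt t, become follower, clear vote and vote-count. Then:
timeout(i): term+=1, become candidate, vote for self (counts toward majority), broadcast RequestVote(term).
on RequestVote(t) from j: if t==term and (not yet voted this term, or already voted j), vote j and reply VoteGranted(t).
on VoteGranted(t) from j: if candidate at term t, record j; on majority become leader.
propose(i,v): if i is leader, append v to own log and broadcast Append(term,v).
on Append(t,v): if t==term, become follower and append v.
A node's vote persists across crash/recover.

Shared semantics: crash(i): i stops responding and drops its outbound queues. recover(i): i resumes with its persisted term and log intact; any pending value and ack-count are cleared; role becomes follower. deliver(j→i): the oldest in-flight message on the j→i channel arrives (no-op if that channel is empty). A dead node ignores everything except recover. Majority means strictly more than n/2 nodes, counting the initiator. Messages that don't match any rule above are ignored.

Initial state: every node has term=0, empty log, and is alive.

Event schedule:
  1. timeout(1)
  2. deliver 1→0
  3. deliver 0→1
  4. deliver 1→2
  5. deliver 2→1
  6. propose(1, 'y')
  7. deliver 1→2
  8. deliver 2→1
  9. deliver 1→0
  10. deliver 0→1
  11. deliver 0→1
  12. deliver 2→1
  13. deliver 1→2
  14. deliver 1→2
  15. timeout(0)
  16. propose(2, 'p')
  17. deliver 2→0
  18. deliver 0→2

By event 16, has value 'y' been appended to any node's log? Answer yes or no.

yes

[1] timeout(1) → N1(cand t1 [-])
[2] deliver 1→0 → N0(foll t1 [-])
[3] deliver 0→1 → N1(lead t1 [-])
[4] deliver 1→2 → N2(foll t1 [-])
[5] deliver 2→1 → ∅
[6] propose(1,'y') → N1(lead t1 [y])
[7] deliver 1→2 → N2(foll t1 [y])
[8] deliver 2→1 → ∅
[9] deliver 1→0 → N0(foll t1 [y])
[10] deliver 0→1 → ∅
[11] deliver 0→1 → ∅
[12] deliver 2→1 → ∅
[13] deliver 1→2 → ∅
[14] deliver 1→2 → ∅
[15] timeout(0) → N0(cand t2 [y])
[16] propose(2,'p') → ∅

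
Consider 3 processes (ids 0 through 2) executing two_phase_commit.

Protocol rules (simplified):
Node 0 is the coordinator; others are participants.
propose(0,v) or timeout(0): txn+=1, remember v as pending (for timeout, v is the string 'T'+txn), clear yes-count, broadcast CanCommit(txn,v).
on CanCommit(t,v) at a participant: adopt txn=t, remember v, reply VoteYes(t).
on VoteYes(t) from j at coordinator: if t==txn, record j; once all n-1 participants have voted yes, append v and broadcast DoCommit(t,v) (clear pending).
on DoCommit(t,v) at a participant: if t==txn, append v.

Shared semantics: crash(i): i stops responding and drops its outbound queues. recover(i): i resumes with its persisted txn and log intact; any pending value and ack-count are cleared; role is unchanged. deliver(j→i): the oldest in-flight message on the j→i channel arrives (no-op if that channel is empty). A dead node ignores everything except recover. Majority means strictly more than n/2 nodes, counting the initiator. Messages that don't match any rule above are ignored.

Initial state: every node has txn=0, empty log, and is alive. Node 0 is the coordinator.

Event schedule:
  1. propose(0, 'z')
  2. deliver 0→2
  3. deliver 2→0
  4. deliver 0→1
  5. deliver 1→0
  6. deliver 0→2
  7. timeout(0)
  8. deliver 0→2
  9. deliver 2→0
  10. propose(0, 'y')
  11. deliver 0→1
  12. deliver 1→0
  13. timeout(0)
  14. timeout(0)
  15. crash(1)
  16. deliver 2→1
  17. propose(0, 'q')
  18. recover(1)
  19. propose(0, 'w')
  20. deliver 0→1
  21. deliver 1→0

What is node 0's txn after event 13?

4

[1] propose(0,'z') → N0(coor t1 [-])
[2] deliver 0→2 → N2(part t1 [-])
[3] deliver 2→0 → ∅
[4] deliver 0→1 → N1(part t1 [-])
[5] deliver 1→0 → N0(coor t1 [z])
[6] deliver 0→2 → N2(part t1 [z])
[7] timeout(0) → N0(coor t2 [z])
[8] deliver 0→2 → N2(part t2 [z])
[9] deliver 2→0 → ∅
[10] propose(0,'y') → N0(coor t3 [z])
[11] deliver 0→1 → N1(part t1 [z])
[12] deliver 1→0 → ∅
[13] timeout(0) → N0(coor t4 [z])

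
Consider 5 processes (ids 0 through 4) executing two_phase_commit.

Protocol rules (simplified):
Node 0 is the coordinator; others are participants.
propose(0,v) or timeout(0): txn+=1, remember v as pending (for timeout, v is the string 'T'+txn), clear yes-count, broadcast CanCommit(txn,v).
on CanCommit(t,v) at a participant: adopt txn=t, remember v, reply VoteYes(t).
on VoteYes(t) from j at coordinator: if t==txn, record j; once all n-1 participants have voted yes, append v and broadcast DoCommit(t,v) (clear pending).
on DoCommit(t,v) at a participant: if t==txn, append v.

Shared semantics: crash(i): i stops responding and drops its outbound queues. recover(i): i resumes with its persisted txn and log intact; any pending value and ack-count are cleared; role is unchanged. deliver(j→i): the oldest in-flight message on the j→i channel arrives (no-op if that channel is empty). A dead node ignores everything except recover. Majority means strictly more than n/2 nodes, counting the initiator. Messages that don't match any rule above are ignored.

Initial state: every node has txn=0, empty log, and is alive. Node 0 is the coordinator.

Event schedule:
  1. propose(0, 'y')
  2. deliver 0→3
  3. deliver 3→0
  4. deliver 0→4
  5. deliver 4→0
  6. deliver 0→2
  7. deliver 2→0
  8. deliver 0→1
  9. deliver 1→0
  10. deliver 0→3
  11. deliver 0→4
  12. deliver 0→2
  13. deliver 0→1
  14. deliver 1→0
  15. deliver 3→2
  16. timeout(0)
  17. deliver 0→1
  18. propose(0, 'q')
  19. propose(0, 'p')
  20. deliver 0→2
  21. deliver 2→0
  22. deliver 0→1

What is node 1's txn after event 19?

2

1. propose(0,'y'):  <0:coor t1 ->
2. deliver 0→3:  <3:part t1 ->
3. deliver 3→0:  nop
4. deliver 0→4:  <4:part t1 ->
5. deliver 4→0:  nop
6. deliver 0→2:  <2:part t1 ->
7. deliver 2→0:  nop
8. deliver 0→1:  <1:part t1 ->
9. deliver 1→0:  <0:coor t1 y>
10. deliver 0→3:  <3:part t1 y>
11. deliver 0→4:  <4:part t1 y>
12. deliver 0→2:  <2:part t1 y>
13. deliver 0→1:  <1:part t1 y>
14. deliver 1→0:  nop
15. deliver 3→2:  nop
16. timeout(0):  <0:coor t2 y>
17. deliver 0→1:  <1:part t2 y>
18. propose(0,'q'):  <0:coor t3 y>
19. propose(0,'p'):  <0:coor t4 y>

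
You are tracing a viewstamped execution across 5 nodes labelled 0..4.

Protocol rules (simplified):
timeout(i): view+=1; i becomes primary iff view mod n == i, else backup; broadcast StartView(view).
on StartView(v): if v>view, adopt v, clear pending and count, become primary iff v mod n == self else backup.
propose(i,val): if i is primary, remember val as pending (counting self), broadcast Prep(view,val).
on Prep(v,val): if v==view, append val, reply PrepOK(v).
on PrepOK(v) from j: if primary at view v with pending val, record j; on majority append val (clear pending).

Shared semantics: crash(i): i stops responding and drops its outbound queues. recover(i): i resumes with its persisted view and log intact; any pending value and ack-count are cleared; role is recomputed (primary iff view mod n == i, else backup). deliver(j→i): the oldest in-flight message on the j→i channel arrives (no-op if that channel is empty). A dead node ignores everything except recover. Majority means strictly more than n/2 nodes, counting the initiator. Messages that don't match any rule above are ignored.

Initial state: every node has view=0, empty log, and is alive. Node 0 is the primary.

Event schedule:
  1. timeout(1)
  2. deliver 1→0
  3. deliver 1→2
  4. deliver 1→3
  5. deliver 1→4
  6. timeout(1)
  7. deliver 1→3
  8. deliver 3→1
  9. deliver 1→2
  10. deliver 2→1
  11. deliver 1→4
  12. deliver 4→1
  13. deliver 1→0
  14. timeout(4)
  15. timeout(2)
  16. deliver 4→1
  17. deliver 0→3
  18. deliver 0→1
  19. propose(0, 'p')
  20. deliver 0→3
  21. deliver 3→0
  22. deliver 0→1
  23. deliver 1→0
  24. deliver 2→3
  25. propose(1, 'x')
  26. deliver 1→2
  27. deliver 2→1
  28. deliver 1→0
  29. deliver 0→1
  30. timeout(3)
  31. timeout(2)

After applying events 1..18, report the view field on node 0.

step 1 timeout(1): 1={prim,v=1,log=-}
step 2 deliver 1→0: 0={back,v=1,log=-}
step 3 deliver 1→2: 2={back,v=1,log=-}
step 4 deliver 1→3: 3={back,v=1,log=-}
step 5 deliver 1→4: 4={back,v=1,log=-}
step 6 timeout(1): 1={back,v=2,log=-}
step 7 deliver 1→3: 3={back,v=2,log=-}
step 8 deliver 3→1: —
step 9 deliver 1→2: 2={prim,v=2,log=-}
step 10 deliver 2→1: —
step 11 deliver 1→4: 4={back,v=2,log=-}
step 12 deliver 4→1: —
step 13 deliver 1→0: 0={back,v=2,log=-}
step 14 timeout(4): 4={back,v=3,log=-}
step 15 timeout(2): 2={back,v=3,log=-}
step 16 deliver 4→1: 1={back,v=3,log=-}
step 17 deliver 0→3: —
step 18 deliver 0→1: —

2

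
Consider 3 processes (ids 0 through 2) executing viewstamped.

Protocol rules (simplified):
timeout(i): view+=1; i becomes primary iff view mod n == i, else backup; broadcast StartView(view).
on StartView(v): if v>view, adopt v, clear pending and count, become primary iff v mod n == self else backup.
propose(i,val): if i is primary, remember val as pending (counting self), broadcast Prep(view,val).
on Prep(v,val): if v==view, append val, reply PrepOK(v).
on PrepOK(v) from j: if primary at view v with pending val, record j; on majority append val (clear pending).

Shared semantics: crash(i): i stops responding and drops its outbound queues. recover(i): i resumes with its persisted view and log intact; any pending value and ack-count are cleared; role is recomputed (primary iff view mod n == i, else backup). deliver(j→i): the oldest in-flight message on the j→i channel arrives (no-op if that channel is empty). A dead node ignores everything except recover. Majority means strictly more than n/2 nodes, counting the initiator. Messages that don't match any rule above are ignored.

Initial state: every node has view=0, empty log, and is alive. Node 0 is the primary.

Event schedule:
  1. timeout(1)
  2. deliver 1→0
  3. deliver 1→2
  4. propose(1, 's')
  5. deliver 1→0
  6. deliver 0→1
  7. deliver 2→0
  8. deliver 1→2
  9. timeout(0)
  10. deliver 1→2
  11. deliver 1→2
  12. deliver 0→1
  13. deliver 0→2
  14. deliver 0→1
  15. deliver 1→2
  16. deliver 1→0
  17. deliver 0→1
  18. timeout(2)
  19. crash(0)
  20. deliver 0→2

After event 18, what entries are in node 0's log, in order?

e1 timeout(1): 1[prim,v=1,-]
e2 deliver 1→0: 0[back,v=1,-]
e3 deliver 1→2: 2[back,v=1,-]
e4 propose(1,'s'): ·
e5 deliver 1→0: 0[back,v=1,s]
e6 deliver 0→1: 1[prim,v=1,s]
e7 deliver 2→0: ·
e8 deliver 1→2: 2[back,v=1,s]
e9 timeout(0): 0[back,v=2,s]
e10 deliver 1→2: ·
e11 deliver 1→2: ·
e12 deliver 0→1: 1[back,v=2,s]
e13 deliver 0→2: 2[prim,v=2,s]
e14 deliver 0→1: ·
e15 deliver 1→2: ·
e16 deliver 1→0: ·
e17 deliver 0→1: ·
e18 timeout(2): 2[back,v=3,s]

s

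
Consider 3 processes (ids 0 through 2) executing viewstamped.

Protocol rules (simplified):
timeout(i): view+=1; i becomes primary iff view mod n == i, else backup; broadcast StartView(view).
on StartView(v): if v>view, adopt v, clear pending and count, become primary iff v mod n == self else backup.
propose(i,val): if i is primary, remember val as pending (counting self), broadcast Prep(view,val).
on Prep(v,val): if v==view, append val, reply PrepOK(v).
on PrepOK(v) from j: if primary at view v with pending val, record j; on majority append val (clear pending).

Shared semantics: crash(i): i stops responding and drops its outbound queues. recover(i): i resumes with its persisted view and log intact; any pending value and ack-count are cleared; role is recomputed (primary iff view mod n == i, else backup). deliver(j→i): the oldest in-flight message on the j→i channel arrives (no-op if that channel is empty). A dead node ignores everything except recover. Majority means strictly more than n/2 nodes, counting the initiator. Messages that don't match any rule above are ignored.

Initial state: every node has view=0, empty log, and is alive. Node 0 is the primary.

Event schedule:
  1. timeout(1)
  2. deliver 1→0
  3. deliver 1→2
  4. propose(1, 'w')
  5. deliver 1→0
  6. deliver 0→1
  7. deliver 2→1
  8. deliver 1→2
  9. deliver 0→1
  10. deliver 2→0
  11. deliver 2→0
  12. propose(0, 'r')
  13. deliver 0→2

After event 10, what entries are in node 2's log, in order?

e1 timeout(1): 1[prim,v=1,-]
e2 deliver 1→0: 0[back,v=1,-]
e3 deliver 1→2: 2[back,v=1,-]
e4 propose(1,'w'): ·
e5 deliver 1→0: 0[back,v=1,w]
e6 deliver 0→1: 1[prim,v=1,w]
e7 deliver 2→1: ·
e8 deliver 1→2: 2[back,v=1,w]
e9 deliver 0→1: ·
e10 deliver 2→0: ·

w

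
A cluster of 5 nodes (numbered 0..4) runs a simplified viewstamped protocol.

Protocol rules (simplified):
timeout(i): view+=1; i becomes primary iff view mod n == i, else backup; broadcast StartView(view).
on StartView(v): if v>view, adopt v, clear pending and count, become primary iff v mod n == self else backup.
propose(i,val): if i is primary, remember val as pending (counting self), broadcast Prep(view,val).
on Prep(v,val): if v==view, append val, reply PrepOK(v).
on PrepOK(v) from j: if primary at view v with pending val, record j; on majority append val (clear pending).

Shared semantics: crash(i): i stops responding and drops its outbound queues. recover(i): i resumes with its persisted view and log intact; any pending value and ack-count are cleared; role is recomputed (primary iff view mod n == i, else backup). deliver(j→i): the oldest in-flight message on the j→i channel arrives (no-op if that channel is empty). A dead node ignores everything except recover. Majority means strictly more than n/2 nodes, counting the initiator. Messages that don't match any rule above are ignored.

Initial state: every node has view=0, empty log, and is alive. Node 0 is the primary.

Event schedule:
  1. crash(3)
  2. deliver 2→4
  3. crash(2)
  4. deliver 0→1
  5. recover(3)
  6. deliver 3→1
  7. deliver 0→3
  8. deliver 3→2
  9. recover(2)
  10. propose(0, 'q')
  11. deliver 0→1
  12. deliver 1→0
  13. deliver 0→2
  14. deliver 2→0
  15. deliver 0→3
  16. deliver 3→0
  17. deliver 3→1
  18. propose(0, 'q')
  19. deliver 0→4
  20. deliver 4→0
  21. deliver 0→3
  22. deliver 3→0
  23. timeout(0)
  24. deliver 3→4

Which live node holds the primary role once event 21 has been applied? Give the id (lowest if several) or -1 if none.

0

e1 crash(3): 3[✗back,v=0,-]
e2 deliver 2→4: ·
e3 crash(2): 2[✗back,v=0,-]
e4 deliver 0→1: ·
e5 recover(3): 3[back,v=0,-]
e6 deliver 3→1: ·
e7 deliver 0→3: ·
e8 deliver 3→2: ·
e9 recover(2): 2[back,v=0,-]
e10 propose(0,'q'): ·
e11 deliver 0→1: 1[back,v=0,q]
e12 deliver 1→0: ·
e13 deliver 0→2: 2[back,v=0,q]
e14 deliver 2→0: 0[prim,v=0,q]
e15 deliver 0→3: 3[back,v=0,q]
e16 deliver 3→0: ·
e17 deliver 3→1: ·
e18 propose(0,'q'): ·
e19 deliver 0→4: 4[back,v=0,q]
e20 deliver 4→0: ·
e21 deliver 0→3: 3[back,v=0,q,q]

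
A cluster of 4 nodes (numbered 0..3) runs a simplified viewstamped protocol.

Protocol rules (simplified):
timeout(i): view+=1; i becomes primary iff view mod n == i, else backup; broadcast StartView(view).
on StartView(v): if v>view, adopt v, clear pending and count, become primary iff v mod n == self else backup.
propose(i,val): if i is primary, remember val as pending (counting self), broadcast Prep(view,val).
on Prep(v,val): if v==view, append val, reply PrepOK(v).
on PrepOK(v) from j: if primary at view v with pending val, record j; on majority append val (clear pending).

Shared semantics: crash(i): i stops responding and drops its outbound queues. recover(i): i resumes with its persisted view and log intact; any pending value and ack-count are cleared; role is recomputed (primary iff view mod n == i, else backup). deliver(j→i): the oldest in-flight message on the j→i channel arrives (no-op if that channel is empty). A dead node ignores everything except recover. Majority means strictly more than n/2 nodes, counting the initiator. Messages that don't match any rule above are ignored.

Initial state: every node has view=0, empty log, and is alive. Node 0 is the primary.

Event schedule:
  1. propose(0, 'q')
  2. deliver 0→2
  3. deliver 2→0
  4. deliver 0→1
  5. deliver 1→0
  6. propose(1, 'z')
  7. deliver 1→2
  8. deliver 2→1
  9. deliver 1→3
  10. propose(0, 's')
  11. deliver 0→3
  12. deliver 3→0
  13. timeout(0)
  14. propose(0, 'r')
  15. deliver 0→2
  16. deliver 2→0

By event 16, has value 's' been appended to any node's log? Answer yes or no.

yes

1. propose(0,'q'):  nop
2. deliver 0→2:  <2:back v0 q>
3. deliver 2→0:  nop
4. deliver 0→1:  <1:back v0 q>
5. deliver 1→0:  <0:prim v0 q>
6. propose(1,'z'):  nop
7. deliver 1→2:  nop
8. deliver 2→1:  nop
9. deliver 1→3:  nop
10. propose(0,'s'):  nop
11. deliver 0→3:  <3:back v0 q>
12. deliver 3→0:  nop
13. timeout(0):  <0:back v1 q>
14. propose(0,'r'):  nop
15. deliver 0→2:  <2:back v0 q,s>
16. deliver 2→0:  nop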